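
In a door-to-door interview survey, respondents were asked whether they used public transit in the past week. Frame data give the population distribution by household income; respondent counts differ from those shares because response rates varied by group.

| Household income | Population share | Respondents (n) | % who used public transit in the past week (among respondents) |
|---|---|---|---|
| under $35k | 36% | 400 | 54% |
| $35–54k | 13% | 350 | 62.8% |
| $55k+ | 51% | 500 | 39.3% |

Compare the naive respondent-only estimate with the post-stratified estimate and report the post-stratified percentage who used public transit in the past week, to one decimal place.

Unadjusted (pooled respondent) estimate weights by respondent counts:
  (400/1250)×54 + (350/1250)×62.8 + (500/1250)×39.3 = 50.584%
Post-stratifying to population shares instead:
  0.36×54 + 0.13×62.8 + 0.51×39.3 = 47.647%

47.6%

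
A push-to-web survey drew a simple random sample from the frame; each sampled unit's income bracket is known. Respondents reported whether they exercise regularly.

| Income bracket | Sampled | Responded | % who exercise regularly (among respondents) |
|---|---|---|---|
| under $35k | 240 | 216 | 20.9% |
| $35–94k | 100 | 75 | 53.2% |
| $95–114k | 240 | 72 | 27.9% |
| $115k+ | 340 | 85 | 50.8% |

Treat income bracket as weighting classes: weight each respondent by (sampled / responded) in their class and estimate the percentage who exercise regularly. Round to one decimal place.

37.3%

Response rates by class: under $35k 216/240 = 90%, $35–94k 75/100 = 75%, $95–114k 72/240 = 30%, $115k+ 85/340 = 25%.
With weight = n_sampled/n_responded per class, the weighted class total is n_sampled:
  under $35k: 240 × 20.9 = 5016
  $35–94k: 100 × 53.2 = 5320
  $95–114k: 240 × 27.9 = 6696
  $115k+: 340 × 50.8 = 17,272
Adjusted estimate = 34,304 / 920 = 37.287 → 37.3%.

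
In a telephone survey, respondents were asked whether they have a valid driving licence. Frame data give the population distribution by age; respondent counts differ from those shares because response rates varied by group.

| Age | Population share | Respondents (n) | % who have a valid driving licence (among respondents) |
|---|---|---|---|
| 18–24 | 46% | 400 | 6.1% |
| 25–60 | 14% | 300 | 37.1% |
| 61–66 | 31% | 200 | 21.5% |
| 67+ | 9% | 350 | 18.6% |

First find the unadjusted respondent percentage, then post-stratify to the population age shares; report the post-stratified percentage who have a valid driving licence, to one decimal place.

16.3%

Without adjustment, the pooled respondent share is:
  (400/1250)×6.1 + (300/1250)×37.1 + (200/1250)×21.5 + (350/1250)×18.6 = 19.504%
Post-stratifying to population shares instead:
  0.46×6.1 + 0.14×37.1 + 0.31×21.5 + 0.09×18.6 = 16.339%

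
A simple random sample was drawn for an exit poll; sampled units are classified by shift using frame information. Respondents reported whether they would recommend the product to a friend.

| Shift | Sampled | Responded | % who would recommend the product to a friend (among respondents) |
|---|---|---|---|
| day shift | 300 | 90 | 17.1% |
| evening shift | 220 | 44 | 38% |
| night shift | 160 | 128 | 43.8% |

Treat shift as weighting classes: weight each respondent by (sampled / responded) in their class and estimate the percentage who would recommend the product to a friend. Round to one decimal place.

30.1%

Response rates by class: day shift 90/300 = 30%, evening shift 44/220 = 20%, night shift 128/160 = 80%.
With weight = n_sampled/n_responded per class, the weighted class total is n_sampled:
  day shift: 300 × 17.1 = 5130
  evening shift: 220 × 38 = 8360
  night shift: 160 × 43.8 = 7008
Adjusted estimate = 20,498 / 680 = 30.1441 → 30.1%.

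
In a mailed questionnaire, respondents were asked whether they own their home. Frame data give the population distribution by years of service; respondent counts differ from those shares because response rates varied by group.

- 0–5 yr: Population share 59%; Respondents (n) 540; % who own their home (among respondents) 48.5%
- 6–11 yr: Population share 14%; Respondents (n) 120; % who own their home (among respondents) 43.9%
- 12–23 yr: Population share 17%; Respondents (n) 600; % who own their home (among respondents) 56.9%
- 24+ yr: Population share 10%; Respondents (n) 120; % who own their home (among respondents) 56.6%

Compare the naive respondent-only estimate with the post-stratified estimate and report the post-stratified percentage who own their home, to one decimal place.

50.1%

Naive respondent-only estimate (weights = respondent counts):
  (540/1380)×48.5 + (120/1380)×43.9 + (600/1380)×56.9 + (120/1380)×56.6 = 52.4565%
Post-stratifying to population shares instead:
  0.59×48.5 + 0.14×43.9 + 0.17×56.9 + 0.1×56.6 = 50.094%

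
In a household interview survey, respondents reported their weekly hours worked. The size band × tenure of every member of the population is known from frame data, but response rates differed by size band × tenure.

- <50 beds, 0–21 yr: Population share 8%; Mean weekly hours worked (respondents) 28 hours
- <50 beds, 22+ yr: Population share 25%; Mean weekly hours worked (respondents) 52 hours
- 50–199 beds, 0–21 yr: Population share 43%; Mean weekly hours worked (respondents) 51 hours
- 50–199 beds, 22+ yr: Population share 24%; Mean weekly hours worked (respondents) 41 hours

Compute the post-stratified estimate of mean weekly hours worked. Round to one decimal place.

47.0

Weight each group's respondent value by its population share:
  <50 beds, 0–21 yr: 0.08 × 28 = 2.24
  <50 beds, 22+ yr: 0.25 × 52 = 13
  50–199 beds, 0–21 yr: 0.43 × 51 = 21.93
  50–199 beds, 22+ yr: 0.24 × 41 = 9.84
Post-stratified estimate = 47.01 → 47.0.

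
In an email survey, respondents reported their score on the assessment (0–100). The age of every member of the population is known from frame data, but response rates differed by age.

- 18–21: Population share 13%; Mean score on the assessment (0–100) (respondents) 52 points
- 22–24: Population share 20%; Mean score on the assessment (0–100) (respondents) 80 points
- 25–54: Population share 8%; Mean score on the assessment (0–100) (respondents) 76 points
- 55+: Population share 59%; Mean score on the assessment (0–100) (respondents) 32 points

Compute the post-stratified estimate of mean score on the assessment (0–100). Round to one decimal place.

Reweight to the known age distribution:
  18–21: 0.13 × 52 = 6.76
  22–24: 0.2 × 80 = 16
  25–54: 0.08 × 76 = 6.08
  55+: 0.59 × 32 = 18.88
Post-stratified estimate = 47.72 → 47.7.

47.7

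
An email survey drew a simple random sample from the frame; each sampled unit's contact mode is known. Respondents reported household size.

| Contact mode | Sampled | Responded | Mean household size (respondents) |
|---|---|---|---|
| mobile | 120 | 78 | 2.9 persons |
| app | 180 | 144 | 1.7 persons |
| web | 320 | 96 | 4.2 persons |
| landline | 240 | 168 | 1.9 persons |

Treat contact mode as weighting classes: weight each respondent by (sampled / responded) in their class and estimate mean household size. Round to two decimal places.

Response rates by class: mobile 78/120 = 65%, app 144/180 = 80%, web 96/320 = 30%, landline 168/240 = 70%.
Inverse-response-rate weighting restores each class to its sampled count, so class totals weight by n_sampled:
  mobile: 120 × 2.9 = 348
  app: 180 × 1.7 = 306
  web: 320 × 4.2 = 1344
  landline: 240 × 1.9 = 456
Adjusted estimate = 2454 / 860 = 2.85349 → 2.85.

2.85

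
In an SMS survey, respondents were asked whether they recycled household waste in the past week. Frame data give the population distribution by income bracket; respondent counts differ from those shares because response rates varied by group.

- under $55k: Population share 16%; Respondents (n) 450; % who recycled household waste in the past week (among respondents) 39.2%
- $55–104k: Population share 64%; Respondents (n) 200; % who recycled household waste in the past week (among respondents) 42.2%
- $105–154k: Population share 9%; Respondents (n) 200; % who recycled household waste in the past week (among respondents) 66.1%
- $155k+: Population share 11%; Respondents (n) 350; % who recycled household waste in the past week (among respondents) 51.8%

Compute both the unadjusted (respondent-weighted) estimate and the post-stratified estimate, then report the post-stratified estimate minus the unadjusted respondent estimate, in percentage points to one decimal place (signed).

Unadjusted (pooled respondent) estimate weights by respondent counts:
  (450/1200)×39.2 + (200/1200)×42.2 + (200/1200)×66.1 + (350/1200)×51.8 = 47.8583%
Post-stratified estimate weights by population shares:
  0.16×39.2 + 0.64×42.2 + 0.09×66.1 + 0.11×51.8 = 44.927%
Difference = 44.927 − 47.8583 = -2.9313 pp.

-2.9 percentage points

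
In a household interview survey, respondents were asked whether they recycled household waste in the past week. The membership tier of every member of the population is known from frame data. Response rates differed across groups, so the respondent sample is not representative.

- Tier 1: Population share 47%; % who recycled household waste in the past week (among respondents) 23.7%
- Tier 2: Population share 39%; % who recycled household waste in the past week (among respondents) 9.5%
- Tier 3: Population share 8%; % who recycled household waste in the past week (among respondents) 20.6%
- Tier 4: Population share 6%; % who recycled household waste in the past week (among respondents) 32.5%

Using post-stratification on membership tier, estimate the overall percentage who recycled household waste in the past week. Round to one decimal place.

18.4%

Reweight to the known membership tier distribution:
  Tier 1: 0.47 × 23.7 = 11.139
  Tier 2: 0.39 × 9.5 = 3.705
  Tier 3: 0.08 × 20.6 = 1.648
  Tier 4: 0.06 × 32.5 = 1.95
Post-stratified estimate = 18.442 → 18.4%.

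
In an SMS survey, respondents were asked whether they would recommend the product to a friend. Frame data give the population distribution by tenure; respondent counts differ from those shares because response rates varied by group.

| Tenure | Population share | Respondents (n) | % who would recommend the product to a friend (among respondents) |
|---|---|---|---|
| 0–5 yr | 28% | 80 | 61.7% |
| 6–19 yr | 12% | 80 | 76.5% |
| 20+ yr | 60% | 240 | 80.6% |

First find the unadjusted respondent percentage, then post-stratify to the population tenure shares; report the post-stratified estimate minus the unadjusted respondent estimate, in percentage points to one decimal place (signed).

Unadjusted (pooled respondent) estimate weights by respondent counts:
  (80/400)×61.7 + (80/400)×76.5 + (240/400)×80.6 = 76%
Post-stratifying to population shares instead:
  0.28×61.7 + 0.12×76.5 + 0.6×80.6 = 74.816%
Difference = 74.816 − 76 = -1.184 pp.

-1.2 percentage points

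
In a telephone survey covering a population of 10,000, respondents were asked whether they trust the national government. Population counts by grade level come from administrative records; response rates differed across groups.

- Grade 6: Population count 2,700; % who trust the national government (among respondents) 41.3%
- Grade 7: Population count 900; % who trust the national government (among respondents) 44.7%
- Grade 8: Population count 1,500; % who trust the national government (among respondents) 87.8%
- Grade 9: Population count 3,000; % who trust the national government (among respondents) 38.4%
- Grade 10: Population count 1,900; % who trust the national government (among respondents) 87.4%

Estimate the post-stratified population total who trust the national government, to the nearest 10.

5,650

Apply each group's respondent rate to its population count:
  Grade 6: 2,700 × 41.3% = 1115.1
  Grade 7: 900 × 44.7% = 402.3
  Grade 8: 1,500 × 87.8% = 1317
  Grade 9: 3,000 × 38.4% = 1152
  Grade 10: 1,900 × 87.4% = 1660.6
Estimated total = 5647 → 5,650.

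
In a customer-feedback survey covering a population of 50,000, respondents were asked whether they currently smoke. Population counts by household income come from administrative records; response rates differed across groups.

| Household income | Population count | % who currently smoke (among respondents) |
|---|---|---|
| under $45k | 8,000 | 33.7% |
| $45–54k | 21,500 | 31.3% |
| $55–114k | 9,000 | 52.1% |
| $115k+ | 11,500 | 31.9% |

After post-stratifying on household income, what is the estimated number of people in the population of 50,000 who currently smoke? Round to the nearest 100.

Each cell contributes its population count × the respondent rate:
  under $45k: 8,000 × 33.7% = 2696
  $45–54k: 21,500 × 31.3% = 6729.5
  $55–114k: 9,000 × 52.1% = 4689
  $115k+: 11,500 × 31.9% = 3668.5
Estimated total = 17,783 → 17,800.

17,800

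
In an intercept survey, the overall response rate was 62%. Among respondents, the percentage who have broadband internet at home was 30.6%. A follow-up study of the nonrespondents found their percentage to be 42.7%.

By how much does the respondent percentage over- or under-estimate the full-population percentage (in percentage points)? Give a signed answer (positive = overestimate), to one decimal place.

-4.6 percentage points

Nonresponse fraction = 1 − 0.62 = 0.38.
Bias = (nonresponse fraction) × (respondent percentage − nonrespondent percentage)
     = 0.38 × (30.6 − 42.7) = 0.38 × -12.1 = -4.598.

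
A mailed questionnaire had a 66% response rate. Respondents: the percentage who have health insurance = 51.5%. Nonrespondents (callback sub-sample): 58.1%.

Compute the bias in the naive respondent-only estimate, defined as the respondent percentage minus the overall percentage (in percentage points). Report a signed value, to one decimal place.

-2.2 percentage points

Nonresponse fraction = 1 − 0.66 = 0.34.
Bias = (nonresponse fraction) × (respondent percentage − nonrespondent percentage)
     = 0.34 × (51.5 − 58.1) = 0.34 × -6.6 = -2.244.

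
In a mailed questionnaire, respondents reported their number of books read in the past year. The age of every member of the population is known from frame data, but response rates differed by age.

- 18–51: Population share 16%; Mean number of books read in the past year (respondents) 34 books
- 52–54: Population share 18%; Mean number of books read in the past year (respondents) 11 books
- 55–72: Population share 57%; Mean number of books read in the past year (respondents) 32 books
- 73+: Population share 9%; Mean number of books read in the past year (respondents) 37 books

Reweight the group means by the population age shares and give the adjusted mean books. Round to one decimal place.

29.0

Each cell contributes population-share × respondent value:
  18–51: 0.16 × 34 = 5.44
  52–54: 0.18 × 11 = 1.98
  55–72: 0.57 × 32 = 18.24
  73+: 0.09 × 37 = 3.33
Post-stratified estimate = 28.99 → 29.0.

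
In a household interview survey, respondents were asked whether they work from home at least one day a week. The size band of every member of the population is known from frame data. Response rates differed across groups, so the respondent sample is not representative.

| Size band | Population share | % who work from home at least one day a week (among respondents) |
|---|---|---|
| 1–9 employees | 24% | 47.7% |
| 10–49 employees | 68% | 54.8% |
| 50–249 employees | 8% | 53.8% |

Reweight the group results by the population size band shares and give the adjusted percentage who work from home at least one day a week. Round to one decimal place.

Reweight to the known size band distribution:
  1–9 employees: 0.24 × 47.7 = 11.448
  10–49 employees: 0.68 × 54.8 = 37.264
  50–249 employees: 0.08 × 53.8 = 4.304
Post-stratified estimate = 53.016 → 53.0%.

53.0%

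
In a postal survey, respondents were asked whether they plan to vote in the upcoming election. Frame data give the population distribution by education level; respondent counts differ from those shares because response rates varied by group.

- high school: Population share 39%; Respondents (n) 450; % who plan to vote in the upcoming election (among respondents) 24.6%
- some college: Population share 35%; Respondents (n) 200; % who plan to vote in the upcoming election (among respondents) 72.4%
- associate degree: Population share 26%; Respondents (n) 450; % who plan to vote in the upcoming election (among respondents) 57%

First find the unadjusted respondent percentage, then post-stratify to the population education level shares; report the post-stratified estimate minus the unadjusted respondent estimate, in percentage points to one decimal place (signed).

Naive respondent-only estimate (weights = respondent counts):
  (450/1100)×24.6 + (200/1100)×72.4 + (450/1100)×57 = 46.5455%
Reweighting by population education level shares:
  0.39×24.6 + 0.35×72.4 + 0.26×57 = 49.754%
Difference = 49.754 − 46.5455 = 3.2085 pp.

+3.2 percentage points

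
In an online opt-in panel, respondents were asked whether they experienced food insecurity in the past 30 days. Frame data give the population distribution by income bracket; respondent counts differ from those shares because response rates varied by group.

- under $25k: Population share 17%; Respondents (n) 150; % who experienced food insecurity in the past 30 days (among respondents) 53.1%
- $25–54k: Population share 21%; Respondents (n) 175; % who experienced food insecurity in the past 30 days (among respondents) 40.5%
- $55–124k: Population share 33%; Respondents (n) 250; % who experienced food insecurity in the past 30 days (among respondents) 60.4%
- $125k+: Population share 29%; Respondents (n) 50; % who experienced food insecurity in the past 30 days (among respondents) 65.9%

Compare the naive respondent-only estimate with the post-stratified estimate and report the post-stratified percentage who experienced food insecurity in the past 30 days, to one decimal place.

56.6%

Unadjusted (pooled respondent) estimate weights by respondent counts:
  (150/625)×53.1 + (175/625)×40.5 + (250/625)×60.4 + (50/625)×65.9 = 53.516%
Post-stratifying to population shares instead:
  0.17×53.1 + 0.21×40.5 + 0.33×60.4 + 0.29×65.9 = 56.575%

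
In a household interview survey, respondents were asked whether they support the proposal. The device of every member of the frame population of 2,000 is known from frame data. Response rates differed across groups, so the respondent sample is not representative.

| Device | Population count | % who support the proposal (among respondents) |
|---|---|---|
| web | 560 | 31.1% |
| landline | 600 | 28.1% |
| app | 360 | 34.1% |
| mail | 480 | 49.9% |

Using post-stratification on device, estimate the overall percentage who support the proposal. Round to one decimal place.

35.3%

Each cell contributes population-share × respondent value:
  web: (560/2,000) × 31.1 = 8.708
  landline: (600/2,000) × 28.1 = 8.43
  app: (360/2,000) × 34.1 = 6.138
  mail: (480/2,000) × 49.9 = 11.976
Post-stratified estimate = 35.252 → 35.3%.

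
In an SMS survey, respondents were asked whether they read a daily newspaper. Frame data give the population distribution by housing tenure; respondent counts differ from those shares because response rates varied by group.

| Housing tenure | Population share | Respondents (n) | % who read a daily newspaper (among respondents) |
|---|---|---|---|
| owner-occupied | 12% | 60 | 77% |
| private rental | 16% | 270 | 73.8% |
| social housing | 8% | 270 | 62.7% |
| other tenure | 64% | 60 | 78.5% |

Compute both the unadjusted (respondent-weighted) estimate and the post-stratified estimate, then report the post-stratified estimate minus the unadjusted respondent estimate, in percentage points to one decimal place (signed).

+6.3 percentage points

Without adjustment, the pooled respondent share is:
  (60/660)×77 + (270/660)×73.8 + (270/660)×62.7 + (60/660)×78.5 = 69.9773%
Reweighting by population housing tenure shares:
  0.12×77 + 0.16×73.8 + 0.08×62.7 + 0.64×78.5 = 76.304%
Difference = 76.304 − 69.9773 = 6.3267 pp.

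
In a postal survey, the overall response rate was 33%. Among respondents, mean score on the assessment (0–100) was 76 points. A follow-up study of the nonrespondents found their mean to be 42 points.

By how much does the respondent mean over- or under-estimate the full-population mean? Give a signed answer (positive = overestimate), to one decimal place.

+22.8

Nonresponse fraction = 1 − 0.33 = 0.67.
Bias = (nonresponse fraction) × (respondent mean − nonrespondent mean)
     = 0.67 × (76 − 42) = 0.67 × 34 = 22.78.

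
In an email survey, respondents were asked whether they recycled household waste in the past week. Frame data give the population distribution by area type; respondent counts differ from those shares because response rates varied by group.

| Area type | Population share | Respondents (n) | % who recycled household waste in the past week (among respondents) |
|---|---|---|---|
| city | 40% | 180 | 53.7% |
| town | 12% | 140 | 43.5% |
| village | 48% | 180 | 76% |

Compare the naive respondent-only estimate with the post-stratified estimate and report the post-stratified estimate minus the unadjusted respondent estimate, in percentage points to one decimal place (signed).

+4.3 percentage points

Naive respondent-only estimate (weights = respondent counts):
  (180/500)×53.7 + (140/500)×43.5 + (180/500)×76 = 58.872%
Reweighting by population area type shares:
  0.4×53.7 + 0.12×43.5 + 0.48×76 = 63.18%
Difference = 63.18 − 58.872 = 4.308 pp.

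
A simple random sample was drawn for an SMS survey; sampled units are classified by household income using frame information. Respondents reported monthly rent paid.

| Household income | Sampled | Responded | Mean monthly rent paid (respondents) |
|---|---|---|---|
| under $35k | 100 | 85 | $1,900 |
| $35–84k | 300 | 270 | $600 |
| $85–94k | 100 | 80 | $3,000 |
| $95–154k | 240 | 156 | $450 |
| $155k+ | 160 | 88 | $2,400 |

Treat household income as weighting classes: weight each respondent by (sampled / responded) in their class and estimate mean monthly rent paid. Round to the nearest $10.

$1,290

Class response rates: under $35k 85/100 = 85%, $35–84k 270/300 = 90%, $85–94k 80/100 = 80%, $95–154k 156/240 = 65%, $155k+ 88/160 = 55%.
Inverse-response-rate weighting restores each class to its sampled count, so class totals weight by n_sampled:
  under $35k: 100 × 1900 = 190,000
  $35–84k: 300 × 600 = 180,000
  $85–94k: 100 × 3000 = 300,000
  $95–154k: 240 × 450 = 108,000
  $155k+: 160 × 2400 = 384,000
Adjusted estimate = 1,162,000 / 900 = 1291.11 → $1,290.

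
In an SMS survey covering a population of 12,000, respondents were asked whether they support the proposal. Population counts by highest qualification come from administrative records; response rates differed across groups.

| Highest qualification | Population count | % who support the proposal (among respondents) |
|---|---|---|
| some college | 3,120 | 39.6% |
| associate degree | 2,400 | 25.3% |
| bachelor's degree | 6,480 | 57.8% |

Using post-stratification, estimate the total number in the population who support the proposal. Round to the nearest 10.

Each cell contributes its population count × the respondent rate:
  some college: 3,120 × 39.6% = 1235.52
  associate degree: 2,400 × 25.3% = 607.2
  bachelor's degree: 6,480 × 57.8% = 3745.44
Estimated total = 5588.16 → 5,590.

5,590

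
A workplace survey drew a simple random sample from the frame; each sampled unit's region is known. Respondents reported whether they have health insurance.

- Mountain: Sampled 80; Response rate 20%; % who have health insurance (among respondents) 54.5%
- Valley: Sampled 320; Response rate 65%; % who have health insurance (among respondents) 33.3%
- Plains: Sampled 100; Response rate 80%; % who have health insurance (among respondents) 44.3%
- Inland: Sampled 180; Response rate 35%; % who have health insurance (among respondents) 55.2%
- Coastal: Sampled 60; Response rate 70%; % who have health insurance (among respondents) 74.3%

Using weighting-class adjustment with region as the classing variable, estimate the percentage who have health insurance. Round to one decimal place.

45.7%

Inverse-response-rate weighting restores each class to its sampled count, so class totals weight by n_sampled:
  Mountain: 80 × 54.5 = 4360
  Valley: 320 × 33.3 = 10,656
  Plains: 100 × 44.3 = 4430
  Inland: 180 × 55.2 = 9936
  Coastal: 60 × 74.3 = 4458
Adjusted estimate = 33,840 / 740 = 45.7297 → 45.7%.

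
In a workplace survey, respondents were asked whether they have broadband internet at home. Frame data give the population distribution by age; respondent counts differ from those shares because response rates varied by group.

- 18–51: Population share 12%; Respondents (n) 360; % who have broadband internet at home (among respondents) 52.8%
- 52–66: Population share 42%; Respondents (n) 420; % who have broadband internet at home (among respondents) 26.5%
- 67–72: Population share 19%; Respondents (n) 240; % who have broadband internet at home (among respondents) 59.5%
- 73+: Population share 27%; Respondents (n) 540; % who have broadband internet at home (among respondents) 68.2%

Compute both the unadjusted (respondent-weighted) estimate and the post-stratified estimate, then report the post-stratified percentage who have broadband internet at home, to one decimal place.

47.2%

Unadjusted (pooled respondent) estimate weights by respondent counts:
  (360/1560)×52.8 + (420/1560)×26.5 + (240/1560)×59.5 + (540/1560)×68.2 = 52.0808%
Reweighting by population age shares:
  0.12×52.8 + 0.42×26.5 + 0.19×59.5 + 0.27×68.2 = 47.185%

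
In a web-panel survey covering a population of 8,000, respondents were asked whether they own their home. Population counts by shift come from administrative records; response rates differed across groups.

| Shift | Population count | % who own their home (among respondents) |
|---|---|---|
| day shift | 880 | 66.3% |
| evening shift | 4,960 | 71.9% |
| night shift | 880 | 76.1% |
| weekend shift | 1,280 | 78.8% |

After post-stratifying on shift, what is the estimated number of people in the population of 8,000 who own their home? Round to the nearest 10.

5,830

Estimated count per cell = population count × respondent percentage:
  day shift: 880 × 66.3% = 583.44
  evening shift: 4,960 × 71.9% = 3566.24
  night shift: 880 × 76.1% = 669.68
  weekend shift: 1,280 × 78.8% = 1008.64
Estimated total = 5828 → 5,830.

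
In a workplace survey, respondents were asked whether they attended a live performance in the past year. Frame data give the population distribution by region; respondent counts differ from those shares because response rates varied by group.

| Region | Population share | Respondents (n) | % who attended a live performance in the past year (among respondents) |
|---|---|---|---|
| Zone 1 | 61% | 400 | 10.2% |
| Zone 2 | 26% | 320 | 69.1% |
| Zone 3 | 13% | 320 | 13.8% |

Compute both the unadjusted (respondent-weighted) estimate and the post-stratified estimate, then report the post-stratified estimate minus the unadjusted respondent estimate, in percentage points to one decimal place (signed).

-3.4 percentage points

Unadjusted (pooled respondent) estimate weights by respondent counts:
  (400/1040)×10.2 + (320/1040)×69.1 + (320/1040)×13.8 = 29.4308%
Post-stratifying to population shares instead:
  0.61×10.2 + 0.26×69.1 + 0.13×13.8 = 25.982%
Difference = 25.982 − 29.4308 = -3.4488 pp.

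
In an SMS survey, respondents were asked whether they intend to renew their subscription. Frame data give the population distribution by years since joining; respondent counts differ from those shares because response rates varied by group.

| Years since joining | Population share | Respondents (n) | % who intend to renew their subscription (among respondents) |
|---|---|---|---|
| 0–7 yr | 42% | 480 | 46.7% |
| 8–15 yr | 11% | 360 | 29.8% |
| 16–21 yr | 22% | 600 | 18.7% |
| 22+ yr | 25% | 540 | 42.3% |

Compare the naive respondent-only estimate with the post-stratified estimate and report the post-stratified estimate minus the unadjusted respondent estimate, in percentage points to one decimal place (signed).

+3.6 percentage points

Naive respondent-only estimate (weights = respondent counts):
  (480/1980)×46.7 + (360/1980)×29.8 + (600/1980)×18.7 + (540/1980)×42.3 = 33.9424%
Reweighting by population years since joining shares:
  0.42×46.7 + 0.11×29.8 + 0.22×18.7 + 0.25×42.3 = 37.581%
Difference = 37.581 − 33.9424 = 3.6386 pp.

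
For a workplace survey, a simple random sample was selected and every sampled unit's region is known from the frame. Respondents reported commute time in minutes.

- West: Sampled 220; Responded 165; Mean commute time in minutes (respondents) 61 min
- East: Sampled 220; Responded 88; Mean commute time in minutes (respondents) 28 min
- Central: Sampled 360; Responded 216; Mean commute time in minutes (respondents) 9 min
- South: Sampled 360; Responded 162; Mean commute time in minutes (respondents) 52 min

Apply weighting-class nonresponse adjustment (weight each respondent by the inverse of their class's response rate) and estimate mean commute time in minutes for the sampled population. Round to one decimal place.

35.8

Class response rates: West 165/220 = 75%, East 88/220 = 40%, Central 216/360 = 60%, South 162/360 = 45%.
With weight = n_sampled/n_responded per class, the weighted class total is n_sampled:
  West: 220 × 61 = 13,420
  East: 220 × 28 = 6160
  Central: 360 × 9 = 3240
  South: 360 × 52 = 18,720
Adjusted estimate = 41,540 / 1,160 = 35.8103 → 35.8.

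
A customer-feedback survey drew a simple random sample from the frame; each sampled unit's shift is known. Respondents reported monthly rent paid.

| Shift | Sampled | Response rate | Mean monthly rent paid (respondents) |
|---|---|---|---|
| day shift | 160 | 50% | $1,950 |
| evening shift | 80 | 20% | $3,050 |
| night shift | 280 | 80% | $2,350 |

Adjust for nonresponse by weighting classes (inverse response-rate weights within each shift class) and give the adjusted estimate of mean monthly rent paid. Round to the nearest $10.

$2,330

Weighting each respondent by the inverse class response rate inflates each class back to its sampled size, so the class weight is n_sampled:
  day shift: 160 × 1950 = 312,000
  evening shift: 80 × 3050 = 244,000
  night shift: 280 × 2350 = 658,000
Adjusted estimate = 1,214,000 / 520 = 2334.62 → $2,330.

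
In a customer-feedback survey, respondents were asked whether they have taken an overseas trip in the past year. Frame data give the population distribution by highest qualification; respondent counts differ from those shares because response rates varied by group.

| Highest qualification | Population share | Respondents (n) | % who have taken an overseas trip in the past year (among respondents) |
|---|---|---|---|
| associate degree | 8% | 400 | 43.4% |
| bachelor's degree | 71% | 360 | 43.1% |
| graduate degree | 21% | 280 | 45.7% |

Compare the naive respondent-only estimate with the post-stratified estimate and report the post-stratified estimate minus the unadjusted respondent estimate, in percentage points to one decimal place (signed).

-0.2 percentage points

Unadjusted (pooled respondent) estimate weights by respondent counts:
  (400/1040)×43.4 + (360/1040)×43.1 + (280/1040)×45.7 = 43.9154%
Post-stratifying to population shares instead:
  0.08×43.4 + 0.71×43.1 + 0.21×45.7 = 43.67%
Difference = 43.67 − 43.9154 = -0.2454 pp.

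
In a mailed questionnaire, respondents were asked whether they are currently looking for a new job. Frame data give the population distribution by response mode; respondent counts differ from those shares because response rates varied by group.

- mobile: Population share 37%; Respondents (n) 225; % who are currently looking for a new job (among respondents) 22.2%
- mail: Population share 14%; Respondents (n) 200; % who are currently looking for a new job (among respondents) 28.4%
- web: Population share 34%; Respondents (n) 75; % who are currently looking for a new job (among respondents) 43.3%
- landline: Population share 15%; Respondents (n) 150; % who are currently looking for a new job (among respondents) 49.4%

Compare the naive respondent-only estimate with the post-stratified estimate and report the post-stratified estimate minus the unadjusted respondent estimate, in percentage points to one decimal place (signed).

+1.5 percentage points

Unadjusted (pooled respondent) estimate weights by respondent counts:
  (225/650)×22.2 + (200/650)×28.4 + (75/650)×43.3 + (150/650)×49.4 = 32.8192%
Post-stratifying to population shares instead:
  0.37×22.2 + 0.14×28.4 + 0.34×43.3 + 0.15×49.4 = 34.322%
Difference = 34.322 − 32.8192 = 1.5028 pp.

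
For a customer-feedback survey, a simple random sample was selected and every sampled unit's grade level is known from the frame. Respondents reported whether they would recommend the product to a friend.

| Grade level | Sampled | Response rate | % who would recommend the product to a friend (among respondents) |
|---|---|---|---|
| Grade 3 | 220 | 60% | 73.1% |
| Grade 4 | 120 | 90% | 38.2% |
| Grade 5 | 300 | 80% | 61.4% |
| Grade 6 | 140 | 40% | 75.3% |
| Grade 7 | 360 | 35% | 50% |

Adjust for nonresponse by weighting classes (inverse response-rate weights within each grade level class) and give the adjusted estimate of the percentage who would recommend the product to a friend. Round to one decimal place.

With weight = n_sampled/n_responded per class, the weighted class total is n_sampled:
  Grade 3: 220 × 73.1 = 16082
  Grade 4: 120 × 38.2 = 4584
  Grade 5: 300 × 61.4 = 18,420
  Grade 6: 140 × 75.3 = 10,542
  Grade 7: 360 × 50 = 18,000
Adjusted estimate = 67,628 / 1,140 = 59.3228 → 59.3%.

59.3%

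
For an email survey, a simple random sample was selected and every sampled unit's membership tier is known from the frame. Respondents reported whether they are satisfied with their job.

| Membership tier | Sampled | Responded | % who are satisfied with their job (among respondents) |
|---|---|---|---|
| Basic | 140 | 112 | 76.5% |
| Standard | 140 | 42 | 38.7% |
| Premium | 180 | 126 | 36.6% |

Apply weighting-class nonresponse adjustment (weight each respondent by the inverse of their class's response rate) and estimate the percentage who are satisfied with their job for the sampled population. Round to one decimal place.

Response rates by class: Basic 112/140 = 80%, Standard 42/140 = 30%, Premium 126/180 = 70%.
Inverse-response-rate weighting restores each class to its sampled count, so class totals weight by n_sampled:
  Basic: 140 × 76.5 = 10,710
  Standard: 140 × 38.7 = 5418
  Premium: 180 × 36.6 = 6588
Adjusted estimate = 22,716 / 460 = 49.3826 → 49.4%.

49.4%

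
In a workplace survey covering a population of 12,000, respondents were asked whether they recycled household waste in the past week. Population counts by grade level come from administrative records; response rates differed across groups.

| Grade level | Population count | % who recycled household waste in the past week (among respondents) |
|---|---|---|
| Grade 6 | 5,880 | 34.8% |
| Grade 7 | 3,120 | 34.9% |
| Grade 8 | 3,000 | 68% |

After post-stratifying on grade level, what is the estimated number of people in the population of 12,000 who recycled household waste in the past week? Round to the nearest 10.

Apply each group's respondent rate to its population count:
  Grade 6: 5,880 × 34.8% = 2046.24
  Grade 7: 3,120 × 34.9% = 1088.88
  Grade 8: 3,000 × 68% = 2040
Estimated total = 5175.12 → 5,180.

5,180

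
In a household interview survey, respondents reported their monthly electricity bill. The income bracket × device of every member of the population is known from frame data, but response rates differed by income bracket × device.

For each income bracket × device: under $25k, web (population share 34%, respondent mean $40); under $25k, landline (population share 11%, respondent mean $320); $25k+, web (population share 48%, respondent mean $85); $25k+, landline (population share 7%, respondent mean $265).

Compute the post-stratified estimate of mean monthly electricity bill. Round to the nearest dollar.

Weight each group's respondent value by its population share:
  under $25k, web: 0.34 × 40 = 13.6
  under $25k, landline: 0.11 × 320 = 35.2
  $25k+, web: 0.48 × 85 = 40.8
  $25k+, landline: 0.07 × 265 = 18.55
Post-stratified estimate = 108.15 → $108.

$108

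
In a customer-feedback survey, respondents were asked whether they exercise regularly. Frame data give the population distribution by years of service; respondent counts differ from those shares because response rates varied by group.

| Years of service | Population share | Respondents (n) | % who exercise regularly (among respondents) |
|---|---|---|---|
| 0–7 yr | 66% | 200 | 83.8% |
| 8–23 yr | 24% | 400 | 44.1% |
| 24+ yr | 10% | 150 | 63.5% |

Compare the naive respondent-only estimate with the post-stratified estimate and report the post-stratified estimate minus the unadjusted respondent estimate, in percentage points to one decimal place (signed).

Naive respondent-only estimate (weights = respondent counts):
  (200/750)×83.8 + (400/750)×44.1 + (150/750)×63.5 = 58.5667%
Reweighting by population years of service shares:
  0.66×83.8 + 0.24×44.1 + 0.1×63.5 = 72.242%
Difference = 72.242 − 58.5667 = 13.6753 pp.

+13.7 percentage points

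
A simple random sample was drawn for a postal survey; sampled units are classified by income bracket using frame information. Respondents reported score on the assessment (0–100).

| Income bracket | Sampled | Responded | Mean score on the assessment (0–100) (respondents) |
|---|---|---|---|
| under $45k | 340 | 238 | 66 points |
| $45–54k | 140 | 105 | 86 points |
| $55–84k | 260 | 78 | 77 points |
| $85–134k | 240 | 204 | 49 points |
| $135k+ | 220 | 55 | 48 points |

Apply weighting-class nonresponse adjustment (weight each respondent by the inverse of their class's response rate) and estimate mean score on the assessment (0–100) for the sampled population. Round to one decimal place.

64.0

Class response rates: under $45k 238/340 = 70%, $45–54k 105/140 = 75%, $55–84k 78/260 = 30%, $85–134k 204/240 = 85%, $135k+ 55/220 = 25%.
Inverse-response-rate weighting restores each class to its sampled count, so class totals weight by n_sampled:
  under $45k: 340 × 66 = 22,440
  $45–54k: 140 × 86 = 12,040
  $55–84k: 260 × 77 = 20,020
  $85–134k: 240 × 49 = 11,760
  $135k+: 220 × 48 = 10,560
Adjusted estimate = 76,820 / 1,200 = 64.0167 → 64.0.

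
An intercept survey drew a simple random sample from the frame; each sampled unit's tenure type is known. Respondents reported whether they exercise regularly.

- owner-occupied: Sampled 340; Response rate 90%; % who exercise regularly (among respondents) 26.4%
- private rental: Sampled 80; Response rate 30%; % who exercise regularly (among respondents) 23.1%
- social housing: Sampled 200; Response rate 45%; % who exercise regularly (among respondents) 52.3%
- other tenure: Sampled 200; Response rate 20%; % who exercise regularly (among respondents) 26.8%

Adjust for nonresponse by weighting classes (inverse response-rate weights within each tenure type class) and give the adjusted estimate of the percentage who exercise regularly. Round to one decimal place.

Each respondent's weight = sampled/responded in their class; summing within a class gives n_sampled, so:
  owner-occupied: 340 × 26.4 = 8976
  private rental: 80 × 23.1 = 1848
  social housing: 200 × 52.3 = 10,460
  other tenure: 200 × 26.8 = 5360
Adjusted estimate = 26,644 / 820 = 32.4927 → 32.5%.

32.5%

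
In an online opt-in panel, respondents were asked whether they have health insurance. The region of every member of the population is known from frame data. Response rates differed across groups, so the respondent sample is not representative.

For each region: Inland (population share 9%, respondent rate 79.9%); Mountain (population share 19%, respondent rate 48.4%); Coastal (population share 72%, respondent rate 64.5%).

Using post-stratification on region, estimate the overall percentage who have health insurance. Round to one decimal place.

62.8%

Reweight to the known region distribution:
  Inland: 0.09 × 79.9 = 7.191
  Mountain: 0.19 × 48.4 = 9.196
  Coastal: 0.72 × 64.5 = 46.44
Post-stratified estimate = 62.827 → 62.8%.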